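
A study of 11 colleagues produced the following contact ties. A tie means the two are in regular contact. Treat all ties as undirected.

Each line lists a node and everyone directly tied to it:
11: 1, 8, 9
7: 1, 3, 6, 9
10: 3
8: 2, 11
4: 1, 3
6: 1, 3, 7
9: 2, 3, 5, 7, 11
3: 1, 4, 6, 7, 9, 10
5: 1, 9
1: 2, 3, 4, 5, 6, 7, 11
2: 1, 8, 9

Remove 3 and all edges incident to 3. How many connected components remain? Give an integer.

2

Without 3, the remaining ties split the others into: {1, 2, 4, 5, 6, 7, 8, 9, 11}; {10}.
That's 2 separate components.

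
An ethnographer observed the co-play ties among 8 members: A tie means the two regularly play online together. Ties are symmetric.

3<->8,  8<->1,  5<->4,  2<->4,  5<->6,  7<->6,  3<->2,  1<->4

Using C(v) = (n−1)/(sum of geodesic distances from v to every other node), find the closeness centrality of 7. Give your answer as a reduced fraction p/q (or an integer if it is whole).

7/24

Distances from 7: 1:4, 2:4, 3:5, 4:3, 5:2, 6:1, 8:5. Sum = 24.
n = 8, so closeness = 7/24.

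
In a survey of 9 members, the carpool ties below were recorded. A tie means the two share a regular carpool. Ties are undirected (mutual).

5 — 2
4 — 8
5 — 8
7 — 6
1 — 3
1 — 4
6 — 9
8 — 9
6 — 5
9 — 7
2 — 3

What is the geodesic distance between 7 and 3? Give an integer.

One shortest route is 7 – 6 – 5 – 2 – 3, which uses 4 edges, and at distance 3 from 7 we only reach {2, 4}, which does not include 3. So d(7,3) = 4.

4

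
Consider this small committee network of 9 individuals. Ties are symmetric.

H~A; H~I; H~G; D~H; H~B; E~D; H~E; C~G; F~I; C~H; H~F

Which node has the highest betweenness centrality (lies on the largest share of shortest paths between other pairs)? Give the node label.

H

Unnormalized betweenness of each node: A:0, B:0, C:0, D:0, E:0, F:0, G:0, H:25, I:0.
H has the largest value, 25, making it the main broker — the node through which the most shortest paths run.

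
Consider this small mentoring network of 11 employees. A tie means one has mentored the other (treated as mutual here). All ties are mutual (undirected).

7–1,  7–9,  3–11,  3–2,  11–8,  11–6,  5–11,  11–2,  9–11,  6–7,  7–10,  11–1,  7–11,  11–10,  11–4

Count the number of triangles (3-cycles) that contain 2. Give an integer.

1

2's neighbors: 3 and 11.
Neighbor pairs that are themselves tied: 2–3–11. Each forms one triangle with 2, for 1 in total.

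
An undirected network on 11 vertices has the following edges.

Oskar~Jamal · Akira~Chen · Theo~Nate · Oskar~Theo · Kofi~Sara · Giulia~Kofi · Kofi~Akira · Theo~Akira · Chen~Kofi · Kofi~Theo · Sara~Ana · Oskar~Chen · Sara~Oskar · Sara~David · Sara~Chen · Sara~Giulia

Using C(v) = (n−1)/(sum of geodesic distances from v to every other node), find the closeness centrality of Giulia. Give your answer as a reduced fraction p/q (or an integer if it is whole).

Distances from Giulia: Akira:2, Ana:2, Chen:2, David:2, Jamal:3, Kofi:1, Nate:3, Oskar:2, Sara:1, Theo:2. Sum = 20.
n = 11, so closeness = 10/20 = 1/2.

1/2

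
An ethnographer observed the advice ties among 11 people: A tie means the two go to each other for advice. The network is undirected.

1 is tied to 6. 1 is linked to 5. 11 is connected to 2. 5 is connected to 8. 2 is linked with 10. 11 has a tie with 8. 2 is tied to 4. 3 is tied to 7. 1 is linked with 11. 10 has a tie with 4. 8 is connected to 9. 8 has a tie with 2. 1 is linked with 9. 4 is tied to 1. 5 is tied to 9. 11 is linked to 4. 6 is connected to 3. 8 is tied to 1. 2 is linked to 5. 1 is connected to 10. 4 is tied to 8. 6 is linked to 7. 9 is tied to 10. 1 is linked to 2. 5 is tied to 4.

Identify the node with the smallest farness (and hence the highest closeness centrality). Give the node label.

1

Farness (sum of distances to all others) for each node — 1:12, 2:16, 3:25, 4:16, 5:17, 6:17, 7:25, 8:16, 9:18, 10:18, 11:18.
The smallest farness is 12, for 1, so 1 has the highest closeness.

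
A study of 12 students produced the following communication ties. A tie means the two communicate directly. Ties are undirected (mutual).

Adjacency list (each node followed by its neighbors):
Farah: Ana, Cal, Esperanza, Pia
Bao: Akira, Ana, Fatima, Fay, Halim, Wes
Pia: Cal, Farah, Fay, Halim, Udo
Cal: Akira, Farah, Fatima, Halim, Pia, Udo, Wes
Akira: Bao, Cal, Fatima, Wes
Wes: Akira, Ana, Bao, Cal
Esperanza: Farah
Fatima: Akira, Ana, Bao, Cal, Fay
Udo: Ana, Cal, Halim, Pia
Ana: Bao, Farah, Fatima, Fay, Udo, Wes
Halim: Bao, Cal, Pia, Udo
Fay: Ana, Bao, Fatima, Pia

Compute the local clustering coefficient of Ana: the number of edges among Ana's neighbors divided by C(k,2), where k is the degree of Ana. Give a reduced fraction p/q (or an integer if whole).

4/15

Ana's neighbors: Bao, Farah, Fatima, Fay, Udo, and Wes (k = 6).
Possible neighbor pairs: C(6,2) = 15. Edges among them: Bao–Fatima, Bao–Fay, Bao–Wes, Fatima–Fay → e = 4.
Clustering(Ana) = 4/15.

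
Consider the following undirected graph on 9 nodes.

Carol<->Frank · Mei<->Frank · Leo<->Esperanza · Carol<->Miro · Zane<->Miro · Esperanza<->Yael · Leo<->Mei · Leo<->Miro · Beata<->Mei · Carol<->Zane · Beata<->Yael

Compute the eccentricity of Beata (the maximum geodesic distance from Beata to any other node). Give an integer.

Distances from Beata: Carol:3, Esperanza:2, Frank:2, Leo:2, Mei:1, Miro:3, Yael:1, Zane:4.
The largest is 4 (to Zane), so the eccentricity of Beata is 4.

4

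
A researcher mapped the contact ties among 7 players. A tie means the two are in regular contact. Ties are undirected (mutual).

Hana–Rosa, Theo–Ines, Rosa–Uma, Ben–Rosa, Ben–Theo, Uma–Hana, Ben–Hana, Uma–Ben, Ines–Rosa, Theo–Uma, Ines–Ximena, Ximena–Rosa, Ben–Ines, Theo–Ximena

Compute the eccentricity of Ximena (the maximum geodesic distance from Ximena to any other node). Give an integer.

2

Distances from Ximena: Ben:2, Hana:2, Ines:1, Rosa:1, Theo:1, Uma:2.
The largest is 2 (to Ben, Uma, and Hana), so the eccentricity of Ximena is 2.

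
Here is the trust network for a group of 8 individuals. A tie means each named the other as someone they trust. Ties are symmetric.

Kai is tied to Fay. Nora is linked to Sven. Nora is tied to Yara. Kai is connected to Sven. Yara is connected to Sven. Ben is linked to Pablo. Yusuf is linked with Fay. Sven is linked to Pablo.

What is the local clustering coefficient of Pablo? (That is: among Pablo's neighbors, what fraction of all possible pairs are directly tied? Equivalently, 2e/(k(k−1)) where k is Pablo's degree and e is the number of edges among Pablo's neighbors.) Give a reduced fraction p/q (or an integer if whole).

Pablo's neighbors: Ben and Sven (k = 2).
Possible neighbor pairs: C(2,2) = 1. Edges among them: none → e = 0.
Clustering(Pablo) = 0/1.

0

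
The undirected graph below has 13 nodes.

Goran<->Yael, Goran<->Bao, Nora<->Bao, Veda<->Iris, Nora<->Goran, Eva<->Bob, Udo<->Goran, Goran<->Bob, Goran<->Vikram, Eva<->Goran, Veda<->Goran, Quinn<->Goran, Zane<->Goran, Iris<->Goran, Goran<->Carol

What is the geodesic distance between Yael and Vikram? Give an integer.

2

One shortest route is Yael – Goran – Vikram, which uses 2 edges, and Yael and Vikram are not directly tied, so nothing shorter exists. So d(Yael,Vikram) = 2.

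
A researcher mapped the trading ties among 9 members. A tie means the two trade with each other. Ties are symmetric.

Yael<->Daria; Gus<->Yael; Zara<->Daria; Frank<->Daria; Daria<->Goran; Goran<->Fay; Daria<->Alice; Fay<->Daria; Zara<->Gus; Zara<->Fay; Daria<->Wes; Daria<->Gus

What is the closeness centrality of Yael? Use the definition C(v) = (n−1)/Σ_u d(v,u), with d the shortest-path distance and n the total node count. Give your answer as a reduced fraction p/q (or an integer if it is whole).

Distances from Yael: Alice:2, Daria:1, Fay:2, Frank:2, Goran:2, Gus:1, Wes:2, Zara:2. Sum = 14.
n = 9, so closeness = 8/14 = 4/7.

4/7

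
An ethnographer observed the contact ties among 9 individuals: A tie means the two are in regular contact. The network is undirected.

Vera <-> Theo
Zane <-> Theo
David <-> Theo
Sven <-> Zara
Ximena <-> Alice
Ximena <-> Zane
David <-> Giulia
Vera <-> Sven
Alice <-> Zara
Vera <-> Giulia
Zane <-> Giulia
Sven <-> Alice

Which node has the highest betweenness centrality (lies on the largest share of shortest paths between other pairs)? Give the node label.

Unnormalized betweenness of each node: Alice:11/3, David:1/3, Giulia:25/6, Sven:41/6, Theo:25/6, Vera:17/2, Ximena:23/6, Zane:11/2, Zara:0.
Vera has the largest value, 17/2, making it the main broker — the node through which the most shortest paths run.

Vera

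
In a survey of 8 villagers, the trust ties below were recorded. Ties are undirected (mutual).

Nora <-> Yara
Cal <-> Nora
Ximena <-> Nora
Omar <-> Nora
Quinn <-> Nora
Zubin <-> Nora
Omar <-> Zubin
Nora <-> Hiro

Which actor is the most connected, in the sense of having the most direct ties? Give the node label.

Nora

Degrees — Cal:1, Hiro:1, Nora:7, Omar:2, Quinn:1, Ximena:1, Yara:1, Zubin:2.
The maximum is 7, attained only by Nora.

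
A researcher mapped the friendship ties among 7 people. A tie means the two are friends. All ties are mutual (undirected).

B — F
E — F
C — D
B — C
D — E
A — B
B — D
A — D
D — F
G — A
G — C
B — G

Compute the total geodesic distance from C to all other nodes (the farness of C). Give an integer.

9

Distances from C: A:2, B:1, D:1, E:2, F:2, G:1.
Sum = 2 + 1 + 1 + 2 + 2 + 1 = 9.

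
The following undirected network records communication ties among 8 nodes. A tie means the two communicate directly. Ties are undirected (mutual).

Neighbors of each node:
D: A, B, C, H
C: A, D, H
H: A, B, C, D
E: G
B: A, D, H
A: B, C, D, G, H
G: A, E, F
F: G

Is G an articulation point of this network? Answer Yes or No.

Removing G leaves {F} with no path to {E}, so the network splits into 3 components. G is a cut vertex.

Yes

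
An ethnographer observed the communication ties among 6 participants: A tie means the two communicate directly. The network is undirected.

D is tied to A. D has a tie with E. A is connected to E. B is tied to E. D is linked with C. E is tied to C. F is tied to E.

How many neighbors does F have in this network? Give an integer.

F is directly tied to E. That is 1 neighbor, so the degree of F is 1.

1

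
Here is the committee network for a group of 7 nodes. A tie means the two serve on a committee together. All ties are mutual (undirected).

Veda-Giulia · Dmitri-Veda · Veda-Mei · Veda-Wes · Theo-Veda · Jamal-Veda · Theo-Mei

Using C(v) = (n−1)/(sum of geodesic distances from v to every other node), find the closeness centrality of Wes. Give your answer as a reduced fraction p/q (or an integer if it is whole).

Distances from Wes: Dmitri:2, Giulia:2, Jamal:2, Mei:2, Theo:2, Veda:1. Sum = 11.
n = 7, so closeness = 6/11.

6/11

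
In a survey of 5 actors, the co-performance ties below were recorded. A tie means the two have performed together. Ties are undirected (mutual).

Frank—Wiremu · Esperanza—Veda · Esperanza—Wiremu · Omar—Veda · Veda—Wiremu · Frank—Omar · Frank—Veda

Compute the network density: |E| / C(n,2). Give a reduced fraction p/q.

7/10

There are 7 edges and 5 nodes, so the maximum possible is C(5,2) = 10.
Density = 7/10.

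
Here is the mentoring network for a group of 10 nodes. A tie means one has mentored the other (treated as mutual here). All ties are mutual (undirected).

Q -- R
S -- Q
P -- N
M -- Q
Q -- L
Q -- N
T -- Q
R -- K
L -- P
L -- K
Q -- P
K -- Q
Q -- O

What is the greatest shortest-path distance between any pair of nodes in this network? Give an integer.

Eccentricity of each node (its greatest distance to any other): K:2, L:2, M:2, N:2, O:2, P:2, Q:1, R:2, S:2, T:2.
The maximum eccentricity is 2, realized for instance by the pair M–T via M – Q – T. So the diameter is 2.

2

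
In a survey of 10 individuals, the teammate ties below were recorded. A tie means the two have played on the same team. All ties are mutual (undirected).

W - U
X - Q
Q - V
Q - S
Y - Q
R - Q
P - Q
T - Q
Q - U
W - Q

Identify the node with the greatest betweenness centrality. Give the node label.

Unnormalized betweenness of each node: P:0, Q:35, R:0, S:0, T:0, U:0, V:0, W:0, X:0, Y:0.
Q has the largest value, 35, making it the main broker — the node through which the most shortest paths run.

Q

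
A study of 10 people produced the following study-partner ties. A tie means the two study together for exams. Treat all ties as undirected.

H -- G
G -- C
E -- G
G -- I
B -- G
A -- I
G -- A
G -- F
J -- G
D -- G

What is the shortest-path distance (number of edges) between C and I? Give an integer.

One shortest route is C – G – I, which uses 2 edges, and C and I are not directly tied, so nothing shorter exists. So d(C,I) = 2.

2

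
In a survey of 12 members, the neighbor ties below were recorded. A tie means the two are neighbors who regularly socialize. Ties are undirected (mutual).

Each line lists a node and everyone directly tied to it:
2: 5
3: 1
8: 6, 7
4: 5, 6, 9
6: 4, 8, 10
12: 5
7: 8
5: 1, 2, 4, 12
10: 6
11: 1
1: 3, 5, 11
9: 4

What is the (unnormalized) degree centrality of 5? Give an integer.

5 is directly tied to 1, 2, 4, and 12. That is 4 neighbors, so the degree of 5 is 4.

4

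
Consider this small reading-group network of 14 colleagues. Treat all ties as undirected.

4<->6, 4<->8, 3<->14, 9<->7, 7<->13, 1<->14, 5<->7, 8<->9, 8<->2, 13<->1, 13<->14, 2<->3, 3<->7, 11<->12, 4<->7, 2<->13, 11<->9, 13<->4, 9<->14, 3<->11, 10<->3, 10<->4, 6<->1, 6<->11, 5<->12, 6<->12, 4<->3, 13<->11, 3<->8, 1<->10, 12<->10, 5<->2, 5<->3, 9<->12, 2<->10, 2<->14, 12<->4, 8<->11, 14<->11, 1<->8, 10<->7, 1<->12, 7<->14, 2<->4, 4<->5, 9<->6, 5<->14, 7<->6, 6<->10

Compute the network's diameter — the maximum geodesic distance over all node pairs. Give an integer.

Eccentricity of each node (its greatest distance to any other): 1:2, 2:2, 3:2, 4:2, 5:2, 6:2, 7:2, 8:2, 9:2, 10:2, 11:2, 12:2, 13:2, 14:2.
The maximum eccentricity is 2, realized for instance by the pair 6–14 via 6 – 1 – 14. So the diameter is 2.

2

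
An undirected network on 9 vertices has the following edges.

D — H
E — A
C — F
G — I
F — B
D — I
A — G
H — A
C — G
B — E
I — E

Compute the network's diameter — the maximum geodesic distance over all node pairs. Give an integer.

4

Eccentricity of each node (its greatest distance to any other): A:3, B:3, C:3, D:4, E:3, F:4, G:3, H:4, I:3.
The maximum eccentricity is 4, realized for instance by the pair D–F via D – I – E – B – F. So the diameter is 4.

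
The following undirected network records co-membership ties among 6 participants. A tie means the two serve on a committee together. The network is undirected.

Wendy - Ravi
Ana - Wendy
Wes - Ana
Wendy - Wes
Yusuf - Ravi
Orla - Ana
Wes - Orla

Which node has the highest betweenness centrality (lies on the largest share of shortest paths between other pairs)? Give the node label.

Wendy

Unnormalized betweenness of each node: Ana:3/2, Orla:0, Ravi:4, Wendy:6, Wes:3/2, Yusuf:0.
Wendy has the largest value, 6, making it the main broker — the node through which the most shortest paths run.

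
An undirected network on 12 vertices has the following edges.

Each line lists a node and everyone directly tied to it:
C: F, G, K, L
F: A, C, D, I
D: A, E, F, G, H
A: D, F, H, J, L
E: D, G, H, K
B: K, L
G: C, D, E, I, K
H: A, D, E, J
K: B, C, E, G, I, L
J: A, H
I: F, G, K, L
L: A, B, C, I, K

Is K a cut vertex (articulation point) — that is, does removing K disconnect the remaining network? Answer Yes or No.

Even without K, every remaining node can still reach every other (the residual graph is connected), so K is not a cut vertex.

No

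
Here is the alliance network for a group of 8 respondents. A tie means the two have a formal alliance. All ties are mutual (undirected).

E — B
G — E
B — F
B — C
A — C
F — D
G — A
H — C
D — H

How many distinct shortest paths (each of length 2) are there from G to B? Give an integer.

1

The shortest distance is 2, and the only length-2 path is G–E–B. So there is exactly 1 shortest path.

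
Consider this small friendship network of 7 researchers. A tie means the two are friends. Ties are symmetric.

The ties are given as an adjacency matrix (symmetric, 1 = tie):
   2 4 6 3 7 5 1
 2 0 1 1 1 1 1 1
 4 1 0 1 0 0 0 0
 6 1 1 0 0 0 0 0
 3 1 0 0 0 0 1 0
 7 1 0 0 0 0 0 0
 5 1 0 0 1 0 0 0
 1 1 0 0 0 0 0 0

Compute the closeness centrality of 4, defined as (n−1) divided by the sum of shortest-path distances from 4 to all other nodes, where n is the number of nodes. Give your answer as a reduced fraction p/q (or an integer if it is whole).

3/5

Distances from 4: 1:2, 2:1, 3:2, 5:2, 6:1, 7:2. Sum = 10.
n = 7, so closeness = 6/10 = 3/5.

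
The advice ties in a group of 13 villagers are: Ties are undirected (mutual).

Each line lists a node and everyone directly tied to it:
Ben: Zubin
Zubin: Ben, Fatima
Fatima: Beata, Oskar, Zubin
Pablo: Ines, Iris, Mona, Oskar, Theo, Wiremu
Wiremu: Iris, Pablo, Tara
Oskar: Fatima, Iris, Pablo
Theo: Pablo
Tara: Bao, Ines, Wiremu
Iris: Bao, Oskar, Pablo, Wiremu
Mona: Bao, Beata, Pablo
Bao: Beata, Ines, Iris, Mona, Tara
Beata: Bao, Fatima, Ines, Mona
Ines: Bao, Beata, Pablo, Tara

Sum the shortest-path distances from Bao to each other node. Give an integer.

Distances from Bao: Beata:1, Ben:4, Fatima:2, Ines:1, Iris:1, Mona:1, Oskar:2, Pablo:2, Tara:1, Theo:3, Wiremu:2, Zubin:3.
Sum = 1 + 4 + 2 + 1 + 1 + 1 + 2 + 2 + 1 + 3 + 2 + 3 = 23.

23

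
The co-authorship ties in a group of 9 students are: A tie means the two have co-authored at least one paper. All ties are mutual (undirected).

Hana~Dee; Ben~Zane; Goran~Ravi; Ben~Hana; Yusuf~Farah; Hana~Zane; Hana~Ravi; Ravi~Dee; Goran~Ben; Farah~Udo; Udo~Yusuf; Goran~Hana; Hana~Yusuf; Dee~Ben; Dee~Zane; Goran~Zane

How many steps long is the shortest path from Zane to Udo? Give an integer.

3

One shortest route is Zane – Hana – Yusuf – Udo, which uses 3 edges, and at distance 2 from Zane we only reach {Ravi, Yusuf}, which does not include Udo. So d(Zane,Udo) = 3.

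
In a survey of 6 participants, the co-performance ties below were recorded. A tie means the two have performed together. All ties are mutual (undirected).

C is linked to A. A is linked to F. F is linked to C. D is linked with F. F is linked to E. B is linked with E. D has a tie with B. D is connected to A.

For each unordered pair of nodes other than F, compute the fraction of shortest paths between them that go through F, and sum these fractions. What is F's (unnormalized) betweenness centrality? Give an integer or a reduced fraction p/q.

Pairs whose geodesics pass through F — E–D: 1/2; E–A: 1; E–C: 1; B–C: 2/3; D–C: 1/2.
All other pairs contribute 0.
Summing the contributions gives betweenness(F) = 11/3.

11/3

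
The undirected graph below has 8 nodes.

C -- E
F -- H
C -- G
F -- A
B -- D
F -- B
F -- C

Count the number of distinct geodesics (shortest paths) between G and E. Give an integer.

The shortest distance is 2, and the only length-2 path is G–C–E. So there is exactly 1 shortest path.

1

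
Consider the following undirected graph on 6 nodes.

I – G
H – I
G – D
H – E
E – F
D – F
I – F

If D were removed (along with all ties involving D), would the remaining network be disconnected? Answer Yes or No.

No

Even without D, every remaining node can still reach every other (the residual graph is connected), so D is not a cut vertex.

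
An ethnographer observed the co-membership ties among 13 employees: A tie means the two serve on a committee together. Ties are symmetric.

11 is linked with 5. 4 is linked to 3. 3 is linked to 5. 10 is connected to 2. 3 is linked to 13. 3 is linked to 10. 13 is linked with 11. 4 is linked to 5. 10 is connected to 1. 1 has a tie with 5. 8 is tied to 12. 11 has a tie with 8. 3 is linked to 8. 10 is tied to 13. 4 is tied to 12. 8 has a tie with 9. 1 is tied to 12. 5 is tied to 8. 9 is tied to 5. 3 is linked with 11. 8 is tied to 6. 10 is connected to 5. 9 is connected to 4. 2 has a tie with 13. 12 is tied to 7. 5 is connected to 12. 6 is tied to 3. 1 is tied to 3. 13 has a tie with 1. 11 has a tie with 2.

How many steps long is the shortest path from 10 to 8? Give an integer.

2

One shortest route is 10 – 3 – 8, which uses 2 edges, and 10 and 8 are not directly tied, so nothing shorter exists. So d(10,8) = 2.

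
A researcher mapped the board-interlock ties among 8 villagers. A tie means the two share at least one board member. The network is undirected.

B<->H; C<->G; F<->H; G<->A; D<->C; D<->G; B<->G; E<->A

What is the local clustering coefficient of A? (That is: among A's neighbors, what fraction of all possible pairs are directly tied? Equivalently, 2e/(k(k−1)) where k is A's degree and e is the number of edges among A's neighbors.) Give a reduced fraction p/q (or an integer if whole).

A's neighbors: E and G (k = 2).
Possible neighbor pairs: C(2,2) = 1. Edges among them: none → e = 0.
Clustering(A) = 0/1.

0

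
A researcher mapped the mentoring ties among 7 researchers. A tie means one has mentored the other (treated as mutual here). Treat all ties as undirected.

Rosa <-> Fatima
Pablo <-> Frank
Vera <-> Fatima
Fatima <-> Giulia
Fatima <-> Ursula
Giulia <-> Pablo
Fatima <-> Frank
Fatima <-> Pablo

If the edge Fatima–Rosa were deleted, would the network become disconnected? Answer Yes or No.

Without the Fatima–Rosa edge there is no alternate route between Fatima and Rosa, so the network disconnects. It is a bridge.

Yes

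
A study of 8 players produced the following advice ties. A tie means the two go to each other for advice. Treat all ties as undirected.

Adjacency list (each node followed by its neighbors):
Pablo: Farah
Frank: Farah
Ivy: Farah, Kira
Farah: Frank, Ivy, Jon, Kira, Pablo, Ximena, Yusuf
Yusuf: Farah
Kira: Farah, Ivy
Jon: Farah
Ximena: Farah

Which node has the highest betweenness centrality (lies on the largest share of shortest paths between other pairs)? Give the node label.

Farah

Unnormalized betweenness of each node: Farah:20, Frank:0, Ivy:0, Jon:0, Kira:0, Pablo:0, Ximena:0, Yusuf:0.
Farah has the largest value, 20, making it the main broker — the node through which the most shortest paths run.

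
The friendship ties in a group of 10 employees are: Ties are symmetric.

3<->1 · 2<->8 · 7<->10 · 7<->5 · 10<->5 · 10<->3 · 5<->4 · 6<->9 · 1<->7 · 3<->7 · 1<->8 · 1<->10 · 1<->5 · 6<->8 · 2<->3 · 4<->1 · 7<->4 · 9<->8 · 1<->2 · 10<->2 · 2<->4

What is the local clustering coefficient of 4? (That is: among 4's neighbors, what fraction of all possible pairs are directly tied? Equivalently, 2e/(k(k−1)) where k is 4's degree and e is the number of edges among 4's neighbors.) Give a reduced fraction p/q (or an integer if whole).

2/3

4's neighbors: 1, 2, 5, and 7 (k = 4).
Possible neighbor pairs: C(4,2) = 6. Edges among them: 1–2, 1–5, 1–7, 5–7 → e = 4.
Clustering(4) = 4/6 = 2/3.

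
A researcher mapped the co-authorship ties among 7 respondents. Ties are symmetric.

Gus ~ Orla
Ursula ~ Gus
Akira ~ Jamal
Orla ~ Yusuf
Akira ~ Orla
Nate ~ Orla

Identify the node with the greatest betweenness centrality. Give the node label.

Unnormalized betweenness of each node: Akira:5, Gus:5, Jamal:0, Nate:0, Orla:13, Ursula:0, Yusuf:0.
Orla has the largest value, 13, making it the main broker — the node through which the most shortest paths run.

Orla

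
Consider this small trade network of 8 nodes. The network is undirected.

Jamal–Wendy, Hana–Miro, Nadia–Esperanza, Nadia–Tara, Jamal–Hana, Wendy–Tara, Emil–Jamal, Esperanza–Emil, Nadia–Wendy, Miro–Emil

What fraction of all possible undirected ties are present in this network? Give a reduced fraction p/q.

5/14

There are 10 edges and 8 nodes, so the maximum possible is C(8,2) = 28.
Density = 10/28 = 5/14.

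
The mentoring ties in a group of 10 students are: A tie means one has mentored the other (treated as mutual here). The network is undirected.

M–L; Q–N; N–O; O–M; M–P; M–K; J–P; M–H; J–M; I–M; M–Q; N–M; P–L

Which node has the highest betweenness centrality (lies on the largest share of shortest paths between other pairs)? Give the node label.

M

Unnormalized betweenness of each node: H:0, I:0, J:0, K:0, L:0, M:31, N:1/2, O:0, P:1/2, Q:0.
M has the largest value, 31, making it the main broker — the node through which the most shortest paths run.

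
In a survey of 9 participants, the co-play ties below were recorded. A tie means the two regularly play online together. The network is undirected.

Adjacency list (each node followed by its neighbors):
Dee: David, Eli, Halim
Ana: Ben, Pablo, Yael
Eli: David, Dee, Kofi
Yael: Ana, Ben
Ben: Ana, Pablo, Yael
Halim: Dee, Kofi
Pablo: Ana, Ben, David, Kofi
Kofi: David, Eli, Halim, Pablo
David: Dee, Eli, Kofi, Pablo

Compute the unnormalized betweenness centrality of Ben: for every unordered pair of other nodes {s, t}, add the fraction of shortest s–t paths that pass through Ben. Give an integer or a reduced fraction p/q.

3

Pairs whose geodesics pass through Ben — Yael–Pablo: 1/2; Yael–Kofi: 1/2; Yael–Dee: 1/2; Yael–Halim: 1/2; Yael–Eli: 2/4; Yael–David: 1/2.
All other pairs contribute 0.
Summing the contributions gives betweenness(Ben) = 3.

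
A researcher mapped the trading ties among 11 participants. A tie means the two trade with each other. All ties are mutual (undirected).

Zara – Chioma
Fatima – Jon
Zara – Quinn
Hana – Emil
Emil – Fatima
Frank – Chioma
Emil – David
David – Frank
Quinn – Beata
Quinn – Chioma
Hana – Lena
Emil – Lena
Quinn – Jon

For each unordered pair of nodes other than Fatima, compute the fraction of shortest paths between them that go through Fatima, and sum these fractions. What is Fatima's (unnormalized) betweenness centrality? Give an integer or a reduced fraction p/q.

Pairs whose geodesics pass through Fatima — Jon–Lena: 1; Jon–David: 1; Jon–Hana: 1; Jon–Emil: 1; Lena–Quinn: 1; Lena–Zara: 1/2; Lena–Beata: 1; Quinn–Hana: 1; Quinn–Emil: 1; Zara–Hana: 1/2; Zara–Emil: 1/2; Beata–Hana: 1; Beata–Emil: 1.
All other pairs contribute 0.
Summing the contributions gives betweenness(Fatima) = 23/2.

23/2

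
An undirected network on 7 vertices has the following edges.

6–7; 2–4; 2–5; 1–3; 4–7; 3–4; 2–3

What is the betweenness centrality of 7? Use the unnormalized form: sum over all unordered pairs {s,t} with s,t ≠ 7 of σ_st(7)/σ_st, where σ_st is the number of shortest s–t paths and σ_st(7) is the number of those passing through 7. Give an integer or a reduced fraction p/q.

Pairs whose geodesics pass through 7 — 6–3: 1; 6–5: 1; 6–1: 1; 6–4: 1; 6–2: 1.
All other pairs contribute 0.
Summing the contributions gives betweenness(7) = 5.

5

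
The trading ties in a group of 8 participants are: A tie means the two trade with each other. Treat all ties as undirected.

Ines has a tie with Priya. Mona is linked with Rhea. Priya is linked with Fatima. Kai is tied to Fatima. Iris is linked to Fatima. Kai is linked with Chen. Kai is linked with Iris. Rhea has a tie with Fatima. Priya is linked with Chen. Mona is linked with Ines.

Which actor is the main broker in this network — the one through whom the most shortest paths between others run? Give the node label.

Unnormalized betweenness of each node: Chen:1, Fatima:9, Ines:2, Iris:0, Kai:2, Mona:1, Priya:6, Rhea:3.
Fatima has the largest value, 9, making it the main broker — the node through which the most shortest paths run.

Fatima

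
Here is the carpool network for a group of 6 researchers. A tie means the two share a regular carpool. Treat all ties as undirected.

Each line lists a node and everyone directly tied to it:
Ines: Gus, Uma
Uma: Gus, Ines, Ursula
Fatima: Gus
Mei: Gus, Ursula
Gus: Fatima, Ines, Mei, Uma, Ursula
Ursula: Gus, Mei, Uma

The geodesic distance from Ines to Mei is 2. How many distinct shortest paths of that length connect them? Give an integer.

The shortest distance is 2, and the only length-2 path is Ines–Gus–Mei. So there is exactly 1 shortest path.

1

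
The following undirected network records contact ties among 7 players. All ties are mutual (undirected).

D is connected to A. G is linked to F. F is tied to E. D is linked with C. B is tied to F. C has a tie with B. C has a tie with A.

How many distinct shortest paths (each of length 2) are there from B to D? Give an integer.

1

The shortest distance is 2, and the only length-2 path is B–C–D. So there is exactly 1 shortest path.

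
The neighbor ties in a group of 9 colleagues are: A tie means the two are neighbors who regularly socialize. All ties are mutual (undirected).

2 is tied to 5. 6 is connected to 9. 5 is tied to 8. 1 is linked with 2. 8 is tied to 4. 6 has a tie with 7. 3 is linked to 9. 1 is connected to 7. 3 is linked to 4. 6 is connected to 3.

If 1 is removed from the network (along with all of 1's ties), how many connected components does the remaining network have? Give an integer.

1

1's neighbors (2 and 7) remain reachable from one another through other ties, so the rest of the network stays in one piece.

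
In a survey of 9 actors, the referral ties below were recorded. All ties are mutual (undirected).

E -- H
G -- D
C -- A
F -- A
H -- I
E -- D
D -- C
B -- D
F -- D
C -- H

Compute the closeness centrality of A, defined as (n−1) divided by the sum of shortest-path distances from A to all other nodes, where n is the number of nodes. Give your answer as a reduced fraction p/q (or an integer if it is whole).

4/9

Distances from A: B:3, C:1, D:2, E:3, F:1, G:3, H:2, I:3. Sum = 18.
n = 9, so closeness = 8/18 = 4/9.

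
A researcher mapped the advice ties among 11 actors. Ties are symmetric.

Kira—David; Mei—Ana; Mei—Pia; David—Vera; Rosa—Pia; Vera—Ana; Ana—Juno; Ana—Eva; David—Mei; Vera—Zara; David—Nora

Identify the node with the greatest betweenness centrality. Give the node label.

Unnormalized betweenness of each node: Ana:20, David:20, Eva:0, Juno:0, Kira:0, Mei:41/2, Nora:0, Pia:9, Rosa:0, Vera:27/2, Zara:0.
Mei has the largest value, 41/2, making it the main broker — the node through which the most shortest paths run.

Mei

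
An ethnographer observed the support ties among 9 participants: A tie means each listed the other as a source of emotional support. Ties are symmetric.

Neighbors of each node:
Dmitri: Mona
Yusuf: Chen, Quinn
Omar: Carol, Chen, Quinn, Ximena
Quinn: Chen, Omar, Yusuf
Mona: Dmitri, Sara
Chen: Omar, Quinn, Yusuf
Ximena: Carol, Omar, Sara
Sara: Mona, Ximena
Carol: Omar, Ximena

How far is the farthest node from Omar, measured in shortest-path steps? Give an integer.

Distances from Omar: Carol:1, Chen:1, Dmitri:4, Mona:3, Quinn:1, Sara:2, Ximena:1, Yusuf:2.
The largest is 4 (to Dmitri), so the eccentricity of Omar is 4.

4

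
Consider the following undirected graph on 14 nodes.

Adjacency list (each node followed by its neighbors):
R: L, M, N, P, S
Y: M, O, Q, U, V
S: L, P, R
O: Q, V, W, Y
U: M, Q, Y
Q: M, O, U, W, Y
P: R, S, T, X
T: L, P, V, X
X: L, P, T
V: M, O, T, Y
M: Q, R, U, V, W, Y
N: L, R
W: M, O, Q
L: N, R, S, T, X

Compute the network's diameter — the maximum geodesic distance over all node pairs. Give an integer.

Eccentricity of each node (its greatest distance to any other): L:3, M:3, N:4, O:4, P:3, Q:4, R:3, S:4, T:3, U:4, V:3, W:4, X:4, Y:3.
The maximum eccentricity is 4, realized for instance by the pair N–O via N – R – M – Y – O. So the diameter is 4.

4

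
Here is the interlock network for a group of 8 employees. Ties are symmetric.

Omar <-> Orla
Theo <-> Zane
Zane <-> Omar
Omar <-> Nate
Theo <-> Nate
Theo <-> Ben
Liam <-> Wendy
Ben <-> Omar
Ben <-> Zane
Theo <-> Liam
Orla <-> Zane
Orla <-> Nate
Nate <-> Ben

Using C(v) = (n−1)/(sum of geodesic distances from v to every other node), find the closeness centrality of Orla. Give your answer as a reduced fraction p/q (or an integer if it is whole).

Distances from Orla: Ben:2, Liam:3, Nate:1, Omar:1, Theo:2, Wendy:4, Zane:1. Sum = 14.
n = 8, so closeness = 7/14 = 1/2.

1/2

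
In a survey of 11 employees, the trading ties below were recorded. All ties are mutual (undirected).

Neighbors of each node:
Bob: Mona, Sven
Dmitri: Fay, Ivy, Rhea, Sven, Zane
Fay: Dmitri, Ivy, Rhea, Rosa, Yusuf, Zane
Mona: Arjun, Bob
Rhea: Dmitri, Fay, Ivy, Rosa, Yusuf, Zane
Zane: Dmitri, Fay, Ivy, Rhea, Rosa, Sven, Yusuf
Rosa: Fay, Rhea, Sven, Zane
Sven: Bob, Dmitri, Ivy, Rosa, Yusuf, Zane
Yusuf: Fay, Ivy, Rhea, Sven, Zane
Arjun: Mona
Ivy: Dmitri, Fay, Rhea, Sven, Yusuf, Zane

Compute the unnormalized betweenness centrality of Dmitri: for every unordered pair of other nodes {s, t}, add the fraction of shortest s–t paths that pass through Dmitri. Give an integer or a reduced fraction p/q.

Pairs whose geodesics pass through Dmitri — Sven–Rhea: 1/5; Sven–Fay: 1/5; Rhea–Bob: 1/5; Rhea–Mona: 1/5; Rhea–Arjun: 1/5; Fay–Bob: 1/5; Fay–Mona: 1/5; Fay–Arjun: 1/5.
All other pairs contribute 0.
Summing the contributions gives betweenness(Dmitri) = 8/5.

8/5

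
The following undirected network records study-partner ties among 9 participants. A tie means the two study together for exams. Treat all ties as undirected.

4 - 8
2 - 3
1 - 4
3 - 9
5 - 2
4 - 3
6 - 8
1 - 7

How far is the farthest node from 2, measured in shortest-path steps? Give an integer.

Distances from 2: 1:3, 3:1, 4:2, 5:1, 6:4, 7:4, 8:3, 9:2.
The largest is 4 (to 7 and 6), so the eccentricity of 2 is 4.

4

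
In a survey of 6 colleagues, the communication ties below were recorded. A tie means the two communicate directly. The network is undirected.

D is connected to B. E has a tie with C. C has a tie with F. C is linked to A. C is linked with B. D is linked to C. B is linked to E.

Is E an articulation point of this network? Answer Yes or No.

Even without E, every remaining node can still reach every other (the residual graph is connected), so E is not a cut vertex.

No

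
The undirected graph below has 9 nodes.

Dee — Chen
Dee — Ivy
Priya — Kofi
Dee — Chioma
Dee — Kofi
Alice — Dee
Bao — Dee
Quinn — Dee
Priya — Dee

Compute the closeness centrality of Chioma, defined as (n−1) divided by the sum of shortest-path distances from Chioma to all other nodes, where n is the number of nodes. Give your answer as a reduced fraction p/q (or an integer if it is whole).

Distances from Chioma: Alice:2, Bao:2, Chen:2, Dee:1, Ivy:2, Kofi:2, Priya:2, Quinn:2. Sum = 15.
n = 9, so closeness = 8/15.

8/15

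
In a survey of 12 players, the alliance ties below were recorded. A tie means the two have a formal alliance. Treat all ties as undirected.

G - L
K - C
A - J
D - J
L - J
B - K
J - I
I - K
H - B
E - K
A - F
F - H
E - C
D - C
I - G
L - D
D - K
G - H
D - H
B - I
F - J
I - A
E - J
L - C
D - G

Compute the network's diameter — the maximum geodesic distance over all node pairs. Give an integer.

Eccentricity of each node (its greatest distance to any other): A:3, B:3, C:3, D:2, E:3, F:3, G:3, H:3, I:2, J:2, K:3, L:3.
The maximum eccentricity is 3, realized for instance by the pair F–K via F – J – D – K. So the diameter is 3.

3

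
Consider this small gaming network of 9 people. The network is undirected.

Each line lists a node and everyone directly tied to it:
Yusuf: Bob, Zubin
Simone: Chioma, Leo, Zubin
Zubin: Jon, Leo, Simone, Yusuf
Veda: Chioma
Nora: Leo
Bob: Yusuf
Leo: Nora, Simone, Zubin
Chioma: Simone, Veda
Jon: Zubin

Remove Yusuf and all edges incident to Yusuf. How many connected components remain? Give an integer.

Without Yusuf, the remaining ties split the others into: {Chioma, Jon, Leo, Nora, Simone, Veda, Zubin}; {Bob}.
That's 2 separate components.

2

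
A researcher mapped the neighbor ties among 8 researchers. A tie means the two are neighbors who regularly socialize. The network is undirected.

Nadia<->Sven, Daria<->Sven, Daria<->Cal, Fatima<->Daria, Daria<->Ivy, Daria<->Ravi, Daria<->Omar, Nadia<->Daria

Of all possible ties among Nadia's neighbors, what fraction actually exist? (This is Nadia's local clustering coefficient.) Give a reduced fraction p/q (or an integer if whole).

1

Nadia's neighbors: Daria and Sven (k = 2).
Possible neighbor pairs: C(2,2) = 1. Edges among them: Daria–Sven → e = 1.
Clustering(Nadia) = 1/1.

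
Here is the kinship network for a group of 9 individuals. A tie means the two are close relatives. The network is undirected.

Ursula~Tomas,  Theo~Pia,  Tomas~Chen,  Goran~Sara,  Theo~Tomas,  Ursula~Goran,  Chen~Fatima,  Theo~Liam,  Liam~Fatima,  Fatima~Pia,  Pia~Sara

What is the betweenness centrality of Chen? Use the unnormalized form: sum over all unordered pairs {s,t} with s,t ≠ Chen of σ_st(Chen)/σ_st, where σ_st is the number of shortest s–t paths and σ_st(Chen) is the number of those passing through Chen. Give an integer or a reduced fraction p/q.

Pairs whose geodesics pass through Chen — Fatima–Tomas: 1; Fatima–Ursula: 1.
All other pairs contribute 0.
Summing the contributions gives betweenness(Chen) = 2.

2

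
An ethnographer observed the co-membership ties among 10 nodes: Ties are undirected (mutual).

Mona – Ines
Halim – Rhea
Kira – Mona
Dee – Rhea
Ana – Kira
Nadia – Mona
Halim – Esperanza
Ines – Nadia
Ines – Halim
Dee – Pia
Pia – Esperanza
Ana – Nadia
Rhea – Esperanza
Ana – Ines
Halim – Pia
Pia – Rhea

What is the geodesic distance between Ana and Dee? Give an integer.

One shortest route is Ana – Ines – Halim – Rhea – Dee, which uses 4 edges, and at distance 3 from Ana we only reach {Esperanza, Pia, Rhea}, which does not include Dee. So d(Ana,Dee) = 4.

4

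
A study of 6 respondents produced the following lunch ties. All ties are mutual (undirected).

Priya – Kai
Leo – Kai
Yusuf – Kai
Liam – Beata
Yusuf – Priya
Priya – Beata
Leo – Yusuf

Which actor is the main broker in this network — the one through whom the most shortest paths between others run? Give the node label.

Unnormalized betweenness of each node: Beata:4, Kai:3/2, Leo:0, Liam:0, Priya:6, Yusuf:3/2.
Priya has the largest value, 6, making it the main broker — the node through which the most shortest paths run.

Priya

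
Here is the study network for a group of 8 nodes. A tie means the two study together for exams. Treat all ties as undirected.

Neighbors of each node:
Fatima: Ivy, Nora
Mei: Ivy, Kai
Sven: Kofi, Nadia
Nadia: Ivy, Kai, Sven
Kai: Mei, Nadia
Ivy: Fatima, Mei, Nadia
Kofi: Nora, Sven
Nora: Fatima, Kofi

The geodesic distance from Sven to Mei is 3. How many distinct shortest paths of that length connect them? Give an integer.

The shortest distance is 3. The length-3 paths are: Sven–Nadia–Kai–Mei; Sven–Nadia–Ivy–Mei.
That gives 2 distinct shortest paths.

2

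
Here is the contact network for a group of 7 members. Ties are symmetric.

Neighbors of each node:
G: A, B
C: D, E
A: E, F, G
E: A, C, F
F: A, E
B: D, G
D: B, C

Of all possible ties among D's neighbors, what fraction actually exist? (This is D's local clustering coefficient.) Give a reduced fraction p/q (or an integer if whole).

D's neighbors: B and C (k = 2).
Possible neighbor pairs: C(2,2) = 1. Edges among them: none → e = 0.
Clustering(D) = 0/1.

0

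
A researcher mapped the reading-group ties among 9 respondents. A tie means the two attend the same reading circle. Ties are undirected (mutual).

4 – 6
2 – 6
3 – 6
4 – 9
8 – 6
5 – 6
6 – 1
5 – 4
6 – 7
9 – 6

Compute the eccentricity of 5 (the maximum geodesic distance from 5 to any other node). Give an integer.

Distances from 5: 1:2, 2:2, 3:2, 4:1, 6:1, 7:2, 8:2, 9:2.
The largest is 2 (to 1, 9, 7, 2, 8, and 3), so the eccentricity of 5 is 2.

2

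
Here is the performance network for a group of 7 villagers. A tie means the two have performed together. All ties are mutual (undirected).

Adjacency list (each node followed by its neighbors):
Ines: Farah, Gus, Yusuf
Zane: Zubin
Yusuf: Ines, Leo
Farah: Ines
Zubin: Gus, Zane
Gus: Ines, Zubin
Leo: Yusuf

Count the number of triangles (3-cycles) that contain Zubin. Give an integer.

0

Zubin's neighbors are Gus and Zane, but none of them are tied to each other, so no triangle contains Zubin.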